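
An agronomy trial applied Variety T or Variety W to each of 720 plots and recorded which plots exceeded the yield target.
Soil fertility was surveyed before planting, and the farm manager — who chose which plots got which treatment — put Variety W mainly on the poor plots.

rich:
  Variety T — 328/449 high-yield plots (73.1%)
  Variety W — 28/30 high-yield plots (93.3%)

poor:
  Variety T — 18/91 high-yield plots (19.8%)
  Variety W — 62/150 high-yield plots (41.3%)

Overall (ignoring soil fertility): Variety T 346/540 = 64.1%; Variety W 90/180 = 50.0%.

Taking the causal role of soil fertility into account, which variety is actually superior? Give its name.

Variety W

Soil fertility satisfies the back-door criterion: it is not a descendant of the variety, and it blocks the spurious path from variety to outcome. Adjusting for it (i.e., using the within-soil fertility rates) gives the causal effect.
Within each level — rich: 73.1% vs 93.3%; poor: 19.8% vs 41.3% — Variety W is higher every time.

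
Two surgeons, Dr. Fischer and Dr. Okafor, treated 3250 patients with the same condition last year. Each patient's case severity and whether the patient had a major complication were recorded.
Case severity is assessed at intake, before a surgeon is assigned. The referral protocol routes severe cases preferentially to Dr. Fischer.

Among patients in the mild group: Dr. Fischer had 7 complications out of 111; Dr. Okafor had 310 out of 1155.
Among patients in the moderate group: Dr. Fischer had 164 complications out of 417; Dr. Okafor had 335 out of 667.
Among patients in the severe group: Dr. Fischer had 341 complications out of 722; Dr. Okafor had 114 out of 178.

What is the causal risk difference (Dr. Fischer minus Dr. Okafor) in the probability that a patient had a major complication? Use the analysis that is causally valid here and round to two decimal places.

-0.16

Dr. Fischer is lower inside every case severity stratum but Dr. Okafor is lower in aggregate. Whether to stratify depends on how case severity relates to the surgeon.
Case severity is set before the surgeon has any effect — it is not caused by the surgeon — and it independently drives the outcome. That makes it a confounder, so the causal comparison is within case severity levels.
Adjusting over the population distribution of case severity: 0.390·(0.063−0.268) + 0.334·(0.393−0.502) + 0.277·(0.472−0.640) = -0.163.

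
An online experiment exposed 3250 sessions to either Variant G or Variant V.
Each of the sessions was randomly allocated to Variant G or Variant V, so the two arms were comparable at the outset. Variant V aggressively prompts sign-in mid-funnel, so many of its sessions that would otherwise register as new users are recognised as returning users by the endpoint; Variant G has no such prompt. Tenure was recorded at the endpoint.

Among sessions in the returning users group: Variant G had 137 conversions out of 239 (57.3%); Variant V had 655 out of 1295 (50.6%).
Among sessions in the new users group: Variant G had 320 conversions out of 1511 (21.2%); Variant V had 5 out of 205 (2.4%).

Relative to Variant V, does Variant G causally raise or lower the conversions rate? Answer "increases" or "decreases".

Stratifying would compare variants among sessions the variants themselves sorted into user tenure groups — a form of selection on an intermediate. The unconditioned pooled rates give the total causal effect.
Pooled: Variant G 26.1% vs Variant V 44.0%; Variant V is higher overall.

decreases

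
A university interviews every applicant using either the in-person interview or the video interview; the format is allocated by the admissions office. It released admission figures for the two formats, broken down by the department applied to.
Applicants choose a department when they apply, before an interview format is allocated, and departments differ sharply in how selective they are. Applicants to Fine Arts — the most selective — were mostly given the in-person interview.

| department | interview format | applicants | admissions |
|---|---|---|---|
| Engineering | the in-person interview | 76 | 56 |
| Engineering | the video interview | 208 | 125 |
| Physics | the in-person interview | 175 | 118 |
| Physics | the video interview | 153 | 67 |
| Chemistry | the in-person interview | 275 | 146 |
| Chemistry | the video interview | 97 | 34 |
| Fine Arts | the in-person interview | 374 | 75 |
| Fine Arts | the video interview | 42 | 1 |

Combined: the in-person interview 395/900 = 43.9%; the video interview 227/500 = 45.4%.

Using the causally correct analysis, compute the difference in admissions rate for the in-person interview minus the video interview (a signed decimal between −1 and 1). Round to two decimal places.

the in-person interview is higher inside every department stratum but the video interview is higher in aggregate. Whether to stratify depends on how department relates to the interview format.
The imbalance in department arose from how applicants were allocated, not from anything the interview format did; and department independently affects the outcome. The pooled gap is confounded — condition on department.
Adjusting over the population distribution of department: 0.203·(0.737−0.601) + 0.234·(0.674−0.438) + 0.266·(0.531−0.351) + 0.297·(0.201−0.024) = +0.183.

+0.18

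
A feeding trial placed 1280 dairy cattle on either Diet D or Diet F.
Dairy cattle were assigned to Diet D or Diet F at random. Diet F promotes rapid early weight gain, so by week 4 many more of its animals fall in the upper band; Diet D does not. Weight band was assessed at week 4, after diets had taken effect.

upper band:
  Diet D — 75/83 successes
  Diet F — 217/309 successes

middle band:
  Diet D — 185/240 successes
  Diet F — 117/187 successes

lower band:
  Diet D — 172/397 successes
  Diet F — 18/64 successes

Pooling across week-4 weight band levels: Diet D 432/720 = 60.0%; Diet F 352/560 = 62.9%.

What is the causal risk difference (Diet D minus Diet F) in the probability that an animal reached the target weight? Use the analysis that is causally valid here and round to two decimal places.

-0.03

The week-4 weight band-specific comparison favours Diet D throughout, but the pooled figures favour Diet F. The question is whether to condition on week-4 weight band.
Week-4 weight band here is a post-treatment variable shaped by the diet; conditioning on it would introduce bias rather than remove it. The overall comparison is the causal one.
The causal difference is the pooled difference: 0.600 − 0.629 = -0.029.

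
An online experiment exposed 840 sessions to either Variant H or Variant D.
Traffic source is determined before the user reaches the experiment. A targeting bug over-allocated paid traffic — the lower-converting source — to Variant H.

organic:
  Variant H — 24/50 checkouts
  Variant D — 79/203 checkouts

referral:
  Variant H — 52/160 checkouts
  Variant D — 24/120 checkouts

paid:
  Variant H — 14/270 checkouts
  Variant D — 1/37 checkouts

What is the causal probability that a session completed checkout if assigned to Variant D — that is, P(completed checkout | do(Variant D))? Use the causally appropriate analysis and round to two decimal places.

Here traffic source is a common cause — it drives both which variant a case falls under and the outcome. The crude comparison mixes populations; the stratum-specific rates are the causally relevant ones.
Standardising Variant D to the population traffic source mix: 0.301·79/203 + 0.333·24/120 + 0.365·1/37 = 0.194.

0.19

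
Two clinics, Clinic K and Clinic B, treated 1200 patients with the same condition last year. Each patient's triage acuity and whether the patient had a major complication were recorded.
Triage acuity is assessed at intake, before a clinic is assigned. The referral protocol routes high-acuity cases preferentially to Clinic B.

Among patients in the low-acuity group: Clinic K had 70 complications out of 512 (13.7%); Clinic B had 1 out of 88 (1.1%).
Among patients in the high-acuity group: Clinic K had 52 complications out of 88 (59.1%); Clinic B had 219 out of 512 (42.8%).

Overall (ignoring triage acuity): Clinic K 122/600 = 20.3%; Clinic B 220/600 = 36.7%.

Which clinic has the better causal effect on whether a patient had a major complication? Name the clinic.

Within every triage acuity level Clinic B has the lower rate, yet pooled Clinic K does — Simpson's reversal.
Triage acuity satisfies the back-door criterion: it is not a descendant of the clinic, and it blocks the spurious path from clinic to outcome. Adjusting for it (i.e., using the within-triage acuity rates) gives the causal effect.
Within each level — low-acuity: 13.7% vs 1.1%; high-acuity: 59.1% vs 42.8% — Clinic B is lower every time.

Clinic B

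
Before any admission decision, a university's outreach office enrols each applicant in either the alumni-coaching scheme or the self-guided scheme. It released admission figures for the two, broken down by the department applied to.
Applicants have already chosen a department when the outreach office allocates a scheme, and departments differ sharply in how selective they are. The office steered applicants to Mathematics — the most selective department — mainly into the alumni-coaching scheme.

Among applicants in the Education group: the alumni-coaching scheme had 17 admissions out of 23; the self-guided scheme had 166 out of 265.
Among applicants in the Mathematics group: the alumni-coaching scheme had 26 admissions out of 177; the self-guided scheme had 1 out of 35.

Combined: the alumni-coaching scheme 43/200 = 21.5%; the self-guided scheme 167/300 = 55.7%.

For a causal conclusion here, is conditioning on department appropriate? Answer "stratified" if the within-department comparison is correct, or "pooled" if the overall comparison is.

stratified

Within every department level the alumni-coaching scheme has the higher rate, yet pooled the self-guided scheme does — Simpson's reversal.
Department satisfies the back-door criterion: it is not a descendant of the outreach scheme, and it blocks the spurious path from outreach scheme to outcome. Adjusting for it (i.e., using the within-department rates) gives the causal effect.
Within each level — Education: 73.9% vs 62.6%; Mathematics: 14.7% vs 2.9% — the alumni-coaching scheme is higher every time.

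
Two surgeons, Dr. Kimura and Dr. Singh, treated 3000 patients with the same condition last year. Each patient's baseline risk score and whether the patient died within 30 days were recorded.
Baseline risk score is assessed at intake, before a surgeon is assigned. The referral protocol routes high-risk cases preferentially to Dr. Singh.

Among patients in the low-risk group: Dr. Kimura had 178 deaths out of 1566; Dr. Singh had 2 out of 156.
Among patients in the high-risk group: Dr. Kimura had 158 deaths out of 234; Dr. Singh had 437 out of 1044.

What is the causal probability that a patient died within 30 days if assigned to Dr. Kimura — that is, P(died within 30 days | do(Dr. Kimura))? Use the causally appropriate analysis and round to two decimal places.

0.35

Baseline risk score satisfies the back-door criterion: it is not a descendant of the surgeon, and it blocks the spurious path from surgeon to outcome. Adjusting for it (i.e., using the within-baseline risk score rates) gives the causal effect.
Standardising Dr. Kimura to the population baseline risk score mix: 0.574·178/1566 + 0.426·158/234 = 0.353.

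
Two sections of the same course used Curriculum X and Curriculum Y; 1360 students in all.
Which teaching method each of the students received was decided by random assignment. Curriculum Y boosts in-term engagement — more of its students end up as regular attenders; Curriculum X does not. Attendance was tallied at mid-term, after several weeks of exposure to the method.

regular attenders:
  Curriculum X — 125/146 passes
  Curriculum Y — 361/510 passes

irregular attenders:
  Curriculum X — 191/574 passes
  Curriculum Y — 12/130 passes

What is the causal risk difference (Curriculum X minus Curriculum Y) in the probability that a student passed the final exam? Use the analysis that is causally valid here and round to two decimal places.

The stratified and pooled comparisons disagree (Curriculum X wins within each mid-term attendance; Curriculum Y wins overall), so the answer turns on the causal role of mid-term attendance.
Mid-term attendance lies on the pathway teaching method → mid-term attendance → outcome, so adjusting for it blocks the indirect effect. For the total causal effect of teaching method, use the unadjusted pooled rates.
The causal difference is the pooled difference: 0.439 − 0.583 = -0.144.

-0.14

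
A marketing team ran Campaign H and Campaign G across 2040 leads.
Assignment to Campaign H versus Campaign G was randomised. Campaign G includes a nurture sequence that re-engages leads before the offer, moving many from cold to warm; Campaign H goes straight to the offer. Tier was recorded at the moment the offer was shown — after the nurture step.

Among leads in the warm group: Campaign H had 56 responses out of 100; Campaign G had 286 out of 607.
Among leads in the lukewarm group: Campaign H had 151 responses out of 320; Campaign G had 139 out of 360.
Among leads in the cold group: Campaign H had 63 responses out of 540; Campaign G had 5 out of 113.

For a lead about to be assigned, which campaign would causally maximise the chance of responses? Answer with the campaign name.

Campaign G

Engagement tier is downstream of the campaign. One should not condition on a consequence of treatment, so the overall rates are the right comparison.
Pooled: Campaign H 28.1% vs Campaign G 39.8%; Campaign G is higher overall.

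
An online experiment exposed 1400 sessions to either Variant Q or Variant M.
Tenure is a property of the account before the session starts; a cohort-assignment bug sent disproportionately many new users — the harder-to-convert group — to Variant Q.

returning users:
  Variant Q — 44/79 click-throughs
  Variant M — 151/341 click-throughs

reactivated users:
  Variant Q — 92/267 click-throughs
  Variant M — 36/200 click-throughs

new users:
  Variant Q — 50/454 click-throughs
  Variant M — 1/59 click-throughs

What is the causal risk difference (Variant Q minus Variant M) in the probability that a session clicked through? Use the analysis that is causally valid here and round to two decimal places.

The user tenure-specific comparison favours Variant Q throughout, but the pooled figures favour Variant M. The question is whether to condition on user tenure.
User tenure differs across variants for reasons unrelated to any effect of the variant itself, and it separately predicts the outcome — a classic confounder. We must compare within user tenure levels.
Adjusting over the population distribution of user tenure: 0.300·(0.557−0.443) + 0.334·(0.345−0.180) + 0.366·(0.110−0.017) = +0.123.

+0.12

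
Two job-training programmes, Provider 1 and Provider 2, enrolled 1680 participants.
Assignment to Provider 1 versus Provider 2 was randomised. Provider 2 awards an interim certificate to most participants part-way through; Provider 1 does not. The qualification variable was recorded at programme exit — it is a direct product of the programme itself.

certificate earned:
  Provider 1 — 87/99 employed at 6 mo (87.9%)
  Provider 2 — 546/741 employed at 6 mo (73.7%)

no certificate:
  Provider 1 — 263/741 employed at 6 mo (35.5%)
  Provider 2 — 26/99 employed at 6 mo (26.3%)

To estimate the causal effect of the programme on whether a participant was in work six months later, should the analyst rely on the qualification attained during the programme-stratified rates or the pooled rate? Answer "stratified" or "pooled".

pooled

The qualification attained during the programme-specific comparison favours Provider 1 throughout, but the pooled figures favour Provider 2. The question is whether to condition on qualification attained during the programme.
Because the programme influences qualification attained during the programme, qualification attained during the programme is a post-treatment mediator, not a confounder. Stratifying on it would bias the estimate; the causal effect is the crude pooled difference.
Pooled: Provider 1 41.7% vs Provider 2 68.1%; Provider 2 is higher overall.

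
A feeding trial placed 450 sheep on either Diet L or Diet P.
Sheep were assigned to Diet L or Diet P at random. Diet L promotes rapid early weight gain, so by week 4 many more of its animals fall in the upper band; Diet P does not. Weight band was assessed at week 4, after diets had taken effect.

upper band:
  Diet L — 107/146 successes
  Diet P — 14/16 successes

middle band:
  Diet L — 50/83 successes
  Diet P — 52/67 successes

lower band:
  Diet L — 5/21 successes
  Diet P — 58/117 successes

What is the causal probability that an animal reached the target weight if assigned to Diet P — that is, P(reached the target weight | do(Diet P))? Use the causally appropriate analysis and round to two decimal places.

0.62

Week-4 weight band lies on the pathway diet → week-4 weight band → outcome, so adjusting for it blocks the indirect effect. For the total causal effect of diet, use the unadjusted pooled rates.
So P(outcome | do(Diet P)) is just the pooled rate for Diet P: 124/200 = 0.620.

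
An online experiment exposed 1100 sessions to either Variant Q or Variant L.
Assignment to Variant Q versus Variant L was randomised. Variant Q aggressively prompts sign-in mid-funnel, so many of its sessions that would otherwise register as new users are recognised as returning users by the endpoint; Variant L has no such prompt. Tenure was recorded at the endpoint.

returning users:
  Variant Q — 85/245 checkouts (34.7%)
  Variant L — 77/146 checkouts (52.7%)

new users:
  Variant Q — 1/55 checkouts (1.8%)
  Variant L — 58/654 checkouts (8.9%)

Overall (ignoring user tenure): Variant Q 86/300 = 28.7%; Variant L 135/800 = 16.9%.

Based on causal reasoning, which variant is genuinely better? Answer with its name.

Variant Q

Variant L is higher inside every user tenure stratum but Variant Q is higher in aggregate. Whether to stratify depends on how user tenure relates to the variant.
Because the variant influences user tenure, user tenure is a post-treatment mediator, not a confounder. Stratifying on it would bias the estimate; the causal effect is the crude pooled difference.
Pooled: Variant Q 28.7% vs Variant L 16.9%; Variant Q is higher overall.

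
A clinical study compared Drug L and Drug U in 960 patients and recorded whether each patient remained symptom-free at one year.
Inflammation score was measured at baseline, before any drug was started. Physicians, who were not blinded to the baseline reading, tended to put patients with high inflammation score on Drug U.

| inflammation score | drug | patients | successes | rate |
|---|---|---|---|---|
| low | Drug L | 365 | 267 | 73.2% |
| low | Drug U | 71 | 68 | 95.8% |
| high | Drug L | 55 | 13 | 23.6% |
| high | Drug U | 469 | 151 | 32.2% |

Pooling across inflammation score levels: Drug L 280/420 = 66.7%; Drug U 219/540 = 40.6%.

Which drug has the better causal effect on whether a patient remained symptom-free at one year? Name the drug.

Drug U

Nothing the drug does changes inflammation score; the imbalance is an allocation artefact. With inflammation score also predicting the outcome, the pooled figure is confounded, and the within-stratum comparison is the causal one.
Within each level — low: 73.2% vs 95.8%; high: 23.6% vs 32.2% — Drug U is higher every time.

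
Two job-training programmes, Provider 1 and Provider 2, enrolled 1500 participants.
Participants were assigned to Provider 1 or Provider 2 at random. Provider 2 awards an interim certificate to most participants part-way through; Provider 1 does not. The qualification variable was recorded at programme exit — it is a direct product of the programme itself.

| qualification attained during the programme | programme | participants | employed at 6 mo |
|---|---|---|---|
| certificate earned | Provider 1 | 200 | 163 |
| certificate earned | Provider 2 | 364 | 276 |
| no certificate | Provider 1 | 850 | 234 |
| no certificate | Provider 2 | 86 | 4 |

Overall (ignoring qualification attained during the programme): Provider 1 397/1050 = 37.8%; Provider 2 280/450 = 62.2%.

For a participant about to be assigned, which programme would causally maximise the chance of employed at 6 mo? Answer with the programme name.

Provider 1 is higher inside every qualification attained during the programme stratum but Provider 2 is higher in aggregate. Whether to stratify depends on how qualification attained during the programme relates to the programme.
The distribution of qualification attained during the programme is itself part of what the programme does — it is an intermediate outcome. Holding it fixed would remove that part of the effect; the total effect is the pooled difference.
Pooled: Provider 1 37.8% vs Provider 2 62.2%; Provider 2 is higher overall.

Provider 2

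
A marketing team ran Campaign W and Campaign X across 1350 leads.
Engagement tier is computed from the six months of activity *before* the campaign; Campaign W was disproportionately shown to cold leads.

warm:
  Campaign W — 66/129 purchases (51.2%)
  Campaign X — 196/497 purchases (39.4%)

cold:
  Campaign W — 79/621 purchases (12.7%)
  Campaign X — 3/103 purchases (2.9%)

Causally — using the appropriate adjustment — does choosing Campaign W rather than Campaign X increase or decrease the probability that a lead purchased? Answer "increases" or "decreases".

increases

Engagement tier differs across campaigns for reasons unrelated to any effect of the campaign itself, and it separately predicts the outcome — a classic confounder. We must compare within engagement tier levels.
Within each level — warm: 51.2% vs 39.4%; cold: 12.7% vs 2.9% — Campaign W is higher every time.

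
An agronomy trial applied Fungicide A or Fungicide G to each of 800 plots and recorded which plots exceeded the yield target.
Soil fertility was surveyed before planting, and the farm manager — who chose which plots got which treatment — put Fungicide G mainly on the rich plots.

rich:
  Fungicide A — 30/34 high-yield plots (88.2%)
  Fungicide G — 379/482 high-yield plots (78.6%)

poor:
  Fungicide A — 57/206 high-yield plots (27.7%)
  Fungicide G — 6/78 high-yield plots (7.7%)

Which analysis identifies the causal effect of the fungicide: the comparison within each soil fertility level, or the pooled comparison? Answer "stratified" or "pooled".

stratified

The stratified and pooled comparisons disagree (Fungicide A wins within each soil fertility; Fungicide G wins overall), so the answer turns on the causal role of soil fertility.
The imbalance in soil fertility arose from how plots were allocated, not from anything the fungicide did; and soil fertility independently affects the outcome. The pooled gap is confounded — condition on soil fertility.
Within each level — rich: 88.2% vs 78.6%; poor: 27.7% vs 7.7% — Fungicide A is higher every time.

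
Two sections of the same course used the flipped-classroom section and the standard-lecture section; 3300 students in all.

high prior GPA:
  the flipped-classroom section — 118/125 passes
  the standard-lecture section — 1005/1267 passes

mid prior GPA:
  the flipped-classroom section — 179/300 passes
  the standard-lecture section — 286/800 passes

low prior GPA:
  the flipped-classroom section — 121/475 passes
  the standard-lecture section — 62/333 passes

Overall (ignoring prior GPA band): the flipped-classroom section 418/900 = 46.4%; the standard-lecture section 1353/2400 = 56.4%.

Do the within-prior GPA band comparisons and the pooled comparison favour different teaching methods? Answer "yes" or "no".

yes

Within each prior GPA band level (high prior GPA 94.4% vs 79.3%; mid prior GPA 59.7% vs 35.8%; low prior GPA 25.5% vs 18.6%), the flipped-classroom section has the higher rate every time. Pooled: 46.4% vs 56.4% — the standard-lecture section has the higher rate overall. The two comparisons disagree.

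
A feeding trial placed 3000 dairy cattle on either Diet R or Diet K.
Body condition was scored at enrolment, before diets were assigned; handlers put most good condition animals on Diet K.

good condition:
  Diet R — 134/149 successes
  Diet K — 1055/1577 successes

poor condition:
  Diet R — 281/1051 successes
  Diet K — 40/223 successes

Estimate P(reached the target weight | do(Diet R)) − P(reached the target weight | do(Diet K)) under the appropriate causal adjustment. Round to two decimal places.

+0.17

Diet R is higher inside every starting body condition stratum but Diet K is higher in aggregate. Whether to stratify depends on how starting body condition relates to the diet.
Here starting body condition is a common cause — it drives both which diet a case falls under and the outcome. The crude comparison mixes populations; the stratum-specific rates are the causally relevant ones.
Adjusting over the population distribution of starting body condition: 0.575·(0.899−0.669) + 0.425·(0.267−0.179) = +0.170.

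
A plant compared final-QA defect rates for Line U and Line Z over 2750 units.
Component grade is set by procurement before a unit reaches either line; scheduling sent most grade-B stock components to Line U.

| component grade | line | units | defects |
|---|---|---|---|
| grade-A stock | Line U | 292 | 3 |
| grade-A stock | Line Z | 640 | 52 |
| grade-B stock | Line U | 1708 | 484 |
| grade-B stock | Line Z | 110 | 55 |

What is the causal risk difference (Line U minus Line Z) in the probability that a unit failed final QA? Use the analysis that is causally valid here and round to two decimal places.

Since component grade is a pre-existing factor (not a product of the line) and it affects the outcome on its own, it is a confounder. The stratified rates, not the pooled rate, identify the causal effect.
Adjusting over the population distribution of component grade: 0.339·(0.010−0.081) + 0.661·(0.283−0.500) = -0.167.

-0.17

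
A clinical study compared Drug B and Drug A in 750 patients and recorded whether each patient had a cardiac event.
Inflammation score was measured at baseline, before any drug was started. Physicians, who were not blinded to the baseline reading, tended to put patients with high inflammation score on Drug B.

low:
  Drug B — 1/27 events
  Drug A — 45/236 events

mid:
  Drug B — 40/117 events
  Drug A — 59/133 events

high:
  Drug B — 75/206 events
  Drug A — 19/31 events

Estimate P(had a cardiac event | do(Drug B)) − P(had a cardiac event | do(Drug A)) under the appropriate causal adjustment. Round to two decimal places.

-0.17

The imbalance in inflammation score arose from how patients were allocated, not from anything the drug did; and inflammation score independently affects the outcome. The pooled gap is confounded — condition on inflammation score.
Adjusting over the population distribution of inflammation score: 0.351·(0.037−0.191) + 0.333·(0.342−0.444) + 0.316·(0.364−0.613) = -0.166.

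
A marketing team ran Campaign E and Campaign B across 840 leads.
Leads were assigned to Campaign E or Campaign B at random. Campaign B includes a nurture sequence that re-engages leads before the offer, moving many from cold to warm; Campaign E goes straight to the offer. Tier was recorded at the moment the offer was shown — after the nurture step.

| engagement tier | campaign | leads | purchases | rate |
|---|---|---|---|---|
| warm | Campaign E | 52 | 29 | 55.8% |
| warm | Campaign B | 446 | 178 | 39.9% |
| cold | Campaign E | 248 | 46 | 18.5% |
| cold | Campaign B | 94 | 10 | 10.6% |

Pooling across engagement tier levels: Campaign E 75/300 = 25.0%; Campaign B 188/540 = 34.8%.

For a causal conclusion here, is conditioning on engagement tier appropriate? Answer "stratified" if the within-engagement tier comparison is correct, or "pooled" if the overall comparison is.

pooled

Within every engagement tier level Campaign E has the higher rate, yet pooled Campaign B does — Simpson's reversal.
Because the campaign influences engagement tier, engagement tier is a post-treatment mediator, not a confounder. Stratifying on it would bias the estimate; the causal effect is the crude pooled difference.
Pooled: Campaign E 25.0% vs Campaign B 34.8%; Campaign B is higher overall.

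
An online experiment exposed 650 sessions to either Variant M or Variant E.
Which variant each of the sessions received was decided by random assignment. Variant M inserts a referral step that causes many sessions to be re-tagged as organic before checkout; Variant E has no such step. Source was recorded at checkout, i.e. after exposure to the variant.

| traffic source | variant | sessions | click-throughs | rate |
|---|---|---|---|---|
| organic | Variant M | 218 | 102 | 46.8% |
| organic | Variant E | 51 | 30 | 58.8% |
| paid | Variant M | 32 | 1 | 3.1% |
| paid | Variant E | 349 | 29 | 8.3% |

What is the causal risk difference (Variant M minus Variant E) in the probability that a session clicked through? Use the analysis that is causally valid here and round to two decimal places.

+0.26

Traffic source is recorded after the variant and is itself shifted by it — it sits on the causal path from variant to outcome. Conditioning on a mediator would strip out part of the effect we want; the pooled comparison gives the total causal effect.
The causal difference is the pooled difference: 0.412 − 0.147 = +0.265.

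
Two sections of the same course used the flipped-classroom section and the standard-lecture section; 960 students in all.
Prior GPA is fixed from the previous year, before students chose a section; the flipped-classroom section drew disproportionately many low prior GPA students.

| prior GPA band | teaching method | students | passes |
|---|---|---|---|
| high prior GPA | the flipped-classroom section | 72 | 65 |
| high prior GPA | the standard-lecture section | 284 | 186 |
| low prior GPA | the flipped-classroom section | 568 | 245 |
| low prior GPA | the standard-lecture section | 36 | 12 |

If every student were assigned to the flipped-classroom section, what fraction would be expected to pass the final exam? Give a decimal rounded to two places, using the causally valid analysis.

0.61

Nothing the teaching method does changes prior GPA band; the imbalance is an allocation artefact. With prior GPA band also predicting the outcome, the pooled figure is confounded, and the within-stratum comparison is the causal one.
Standardising the flipped-classroom section to the population prior GPA band mix: 0.371·65/72 + 0.629·245/568 = 0.606.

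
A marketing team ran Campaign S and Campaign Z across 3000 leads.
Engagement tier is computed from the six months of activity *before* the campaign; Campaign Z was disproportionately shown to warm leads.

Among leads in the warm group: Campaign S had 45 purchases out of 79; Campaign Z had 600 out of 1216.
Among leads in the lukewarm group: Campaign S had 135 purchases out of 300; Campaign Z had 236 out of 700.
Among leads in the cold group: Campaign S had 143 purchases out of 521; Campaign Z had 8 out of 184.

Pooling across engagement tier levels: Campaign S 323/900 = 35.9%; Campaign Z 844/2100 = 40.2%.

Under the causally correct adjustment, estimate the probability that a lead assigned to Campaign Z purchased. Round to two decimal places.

Engagement tier satisfies the back-door criterion: it is not a descendant of the campaign, and it blocks the spurious path from campaign to outcome. Adjusting for it (i.e., using the within-engagement tier rates) gives the causal effect.
Standardising Campaign Z to the population engagement tier mix: 0.432·600/1216 + 0.333·236/700 + 0.235·8/184 = 0.336.

0.34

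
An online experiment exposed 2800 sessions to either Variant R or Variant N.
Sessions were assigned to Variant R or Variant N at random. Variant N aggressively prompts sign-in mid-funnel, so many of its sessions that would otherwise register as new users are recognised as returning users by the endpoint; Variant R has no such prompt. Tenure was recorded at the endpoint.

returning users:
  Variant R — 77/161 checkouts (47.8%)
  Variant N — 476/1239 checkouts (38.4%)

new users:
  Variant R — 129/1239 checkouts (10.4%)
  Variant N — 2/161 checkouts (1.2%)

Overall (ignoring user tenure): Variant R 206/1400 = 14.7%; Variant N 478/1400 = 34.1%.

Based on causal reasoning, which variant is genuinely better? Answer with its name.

User tenure is recorded after the variant and is itself shifted by it — it sits on the causal path from variant to outcome. Conditioning on a mediator would strip out part of the effect we want; the pooled comparison gives the total causal effect.
Pooled: Variant R 14.7% vs Variant N 34.1%; Variant N is higher overall.

Variant N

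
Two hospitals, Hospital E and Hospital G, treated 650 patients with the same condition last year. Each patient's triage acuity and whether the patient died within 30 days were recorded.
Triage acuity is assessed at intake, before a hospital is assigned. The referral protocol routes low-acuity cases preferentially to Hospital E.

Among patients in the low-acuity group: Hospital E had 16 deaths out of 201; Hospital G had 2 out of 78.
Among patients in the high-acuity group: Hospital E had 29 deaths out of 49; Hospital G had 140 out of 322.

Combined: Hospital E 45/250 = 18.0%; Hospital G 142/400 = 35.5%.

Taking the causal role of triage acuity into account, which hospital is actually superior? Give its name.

Hospital G

The triage acuity-specific comparison favours Hospital G throughout, but the pooled figures favour Hospital E. The question is whether to condition on triage acuity.
Triage acuity satisfies the back-door criterion: it is not a descendant of the hospital, and it blocks the spurious path from hospital to outcome. Adjusting for it (i.e., using the within-triage acuity rates) gives the causal effect.
Within each level — low-acuity: 8.0% vs 2.6%; high-acuity: 59.2% vs 43.5% — Hospital G is lower every time.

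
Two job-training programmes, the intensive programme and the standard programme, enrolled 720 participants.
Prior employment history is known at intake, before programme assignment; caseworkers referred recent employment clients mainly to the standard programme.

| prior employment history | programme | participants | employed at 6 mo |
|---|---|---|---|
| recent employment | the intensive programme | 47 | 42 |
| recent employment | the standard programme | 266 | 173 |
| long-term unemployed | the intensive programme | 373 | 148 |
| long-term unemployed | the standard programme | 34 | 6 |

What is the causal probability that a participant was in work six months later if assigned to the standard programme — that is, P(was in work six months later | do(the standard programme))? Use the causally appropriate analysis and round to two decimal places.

0.38

The stratified and pooled comparisons disagree (the intensive programme wins within each prior employment history; the standard programme wins overall), so the answer turns on the causal role of prior employment history.
Prior employment history differs across programmes for reasons unrelated to any effect of the programme itself, and it separately predicts the outcome — a classic confounder. We must compare within prior employment history levels.
Standardising the standard programme to the population prior employment history mix: 0.435·173/266 + 0.565·6/34 = 0.382.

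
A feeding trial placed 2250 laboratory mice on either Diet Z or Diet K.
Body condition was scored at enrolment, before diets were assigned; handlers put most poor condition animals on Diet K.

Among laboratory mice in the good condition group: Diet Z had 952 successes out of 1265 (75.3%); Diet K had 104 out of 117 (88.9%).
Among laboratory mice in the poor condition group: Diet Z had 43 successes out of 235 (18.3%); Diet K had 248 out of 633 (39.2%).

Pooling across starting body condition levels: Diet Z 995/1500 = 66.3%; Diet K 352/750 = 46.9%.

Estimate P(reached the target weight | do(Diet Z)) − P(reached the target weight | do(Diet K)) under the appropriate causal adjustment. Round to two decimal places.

Nothing the diet does changes starting body condition; the imbalance is an allocation artefact. With starting body condition also predicting the outcome, the pooled figure is confounded, and the within-stratum comparison is the causal one.
Adjusting over the population distribution of starting body condition: 0.614·(0.753−0.889) + 0.386·(0.183−0.392) = -0.164.

-0.16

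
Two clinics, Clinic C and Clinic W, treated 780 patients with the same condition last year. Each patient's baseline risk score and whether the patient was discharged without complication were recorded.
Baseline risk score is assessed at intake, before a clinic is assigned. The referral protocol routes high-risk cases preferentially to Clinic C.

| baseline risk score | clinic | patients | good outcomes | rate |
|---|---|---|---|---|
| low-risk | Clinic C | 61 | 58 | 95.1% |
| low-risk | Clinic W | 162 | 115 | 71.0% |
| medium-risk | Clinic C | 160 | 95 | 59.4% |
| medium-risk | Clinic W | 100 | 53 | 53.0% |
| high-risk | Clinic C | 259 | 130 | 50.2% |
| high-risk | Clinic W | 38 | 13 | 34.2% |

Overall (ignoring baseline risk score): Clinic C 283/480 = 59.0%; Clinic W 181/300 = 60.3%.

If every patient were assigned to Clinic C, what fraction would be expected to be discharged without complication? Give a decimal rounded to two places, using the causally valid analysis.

0.66

The baseline risk score-specific comparison favours Clinic C throughout, but the pooled figures favour Clinic W. The question is whether to condition on baseline risk score.
Baseline risk score satisfies the back-door criterion: it is not a descendant of the clinic, and it blocks the spurious path from clinic to outcome. Adjusting for it (i.e., using the within-baseline risk score rates) gives the causal effect.
Standardising Clinic C to the population baseline risk score mix: 0.286·58/61 + 0.333·95/160 + 0.381·130/259 = 0.661.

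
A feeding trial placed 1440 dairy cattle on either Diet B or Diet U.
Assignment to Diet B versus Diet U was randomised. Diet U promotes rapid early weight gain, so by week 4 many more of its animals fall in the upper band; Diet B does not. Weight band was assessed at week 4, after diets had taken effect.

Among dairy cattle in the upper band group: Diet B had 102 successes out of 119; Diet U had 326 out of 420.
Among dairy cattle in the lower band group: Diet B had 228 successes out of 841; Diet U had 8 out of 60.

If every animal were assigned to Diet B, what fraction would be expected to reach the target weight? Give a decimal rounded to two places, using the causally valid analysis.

0.34

Week-4 weight band is recorded after the diet and is itself shifted by it — it sits on the causal path from diet to outcome. Conditioning on a mediator would strip out part of the effect we want; the pooled comparison gives the total causal effect.
So P(outcome | do(Diet B)) is just the pooled rate for Diet B: 330/960 = 0.344.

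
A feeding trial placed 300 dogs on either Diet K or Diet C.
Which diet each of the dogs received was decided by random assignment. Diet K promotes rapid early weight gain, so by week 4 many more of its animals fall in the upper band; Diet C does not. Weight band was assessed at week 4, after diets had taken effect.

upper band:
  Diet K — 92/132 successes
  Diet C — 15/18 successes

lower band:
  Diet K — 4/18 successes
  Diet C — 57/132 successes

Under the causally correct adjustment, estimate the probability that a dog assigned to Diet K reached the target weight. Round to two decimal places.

Diet C is higher inside every week-4 weight band stratum but Diet K is higher in aggregate. Whether to stratify depends on how week-4 weight band relates to the diet.
The distribution of week-4 weight band is itself part of what the diet does — it is an intermediate outcome. Holding it fixed would remove that part of the effect; the total effect is the pooled difference.
So P(outcome | do(Diet K)) is just the pooled rate for Diet K: 96/150 = 0.640.

0.64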